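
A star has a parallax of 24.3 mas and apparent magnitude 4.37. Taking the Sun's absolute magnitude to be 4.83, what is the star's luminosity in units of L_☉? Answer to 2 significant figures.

d = 1/p = 1000/24.3 mas = 41.15 pc
M = m − 5 log₁₀ d + 5 = 4.37 − 5·1.6144 + 5 = 1.298
M − M_☉ = 1.298 − 4.83 = -3.532
L/L_☉ = 10^(−0.4 × -3.532) = 25.87

L/L_☉ ≈ 26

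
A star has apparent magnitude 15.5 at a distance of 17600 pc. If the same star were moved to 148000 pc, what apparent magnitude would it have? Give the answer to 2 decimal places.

m ≈ 20.12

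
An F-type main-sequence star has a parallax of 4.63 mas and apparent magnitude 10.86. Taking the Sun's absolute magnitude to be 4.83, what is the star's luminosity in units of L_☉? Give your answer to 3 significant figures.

L/L_☉ ≈ 1.81

d = 1/p = 1000/4.63 mas = 216.0 pc
M = m − 5 log₁₀ d + 5 = 10.86 − 5·2.3344 + 5 = 4.188
M − M_☉ = 4.188 − 4.83 = -0.642
L/L_☉ = 10^(−0.4 × -0.642) = 1.807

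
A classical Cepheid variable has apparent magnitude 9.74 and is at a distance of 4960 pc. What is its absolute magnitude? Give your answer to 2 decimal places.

M ≈ -3.74

5 log₁₀(d/10 pc) = 5 log₁₀(4960) − 5 = 13.477
M = m − 5 log₁₀(d/10) = 9.74 − 13.477 = -3.737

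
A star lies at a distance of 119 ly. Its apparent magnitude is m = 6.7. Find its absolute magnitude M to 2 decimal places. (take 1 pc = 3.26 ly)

d = 119 ly / 3.26 = 36.50 pc
5 log₁₀(d/10 pc) = 5 log₁₀(36.50) − 5 = 2.812
M = m − 5 log₁₀(d/10) = 6.7 − 2.812 = 3.888

M ≈ 3.89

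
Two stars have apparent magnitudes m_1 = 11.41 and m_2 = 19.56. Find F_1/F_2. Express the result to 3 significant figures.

F_1/F_2 ≈ 1820

Magnitude difference = -8.15
Flux ratio = 10^(−0.4 Δm) = 10^(−0.4 × -8.15) = 10^3.260 = 1820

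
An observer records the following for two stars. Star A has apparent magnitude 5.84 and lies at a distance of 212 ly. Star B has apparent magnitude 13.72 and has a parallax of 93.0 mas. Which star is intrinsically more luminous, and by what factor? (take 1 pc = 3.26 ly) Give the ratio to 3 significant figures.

Star A is more luminous, by a factor of 51900.

Star A: d = 212 ly / 3.26 = 65.03 pc
Star A: M = m − 5 log₁₀ d + 5 = 5.84 − 5·1.8131 + 5 = 1.774
Star B: p = 93.0 mas = 0.0930″ → d = 1/p = 10.75 pc
Star B: M = m − 5 log₁₀ d + 5 = 13.72 − 5·1.0315 + 5 = 13.562
ΔM = M_A − M_B = 1.774 − (13.562) = -11.788; smaller M is more luminous → Star A.
L ratio = 10^(0.4 |ΔM|) = 10^4.715 = 51900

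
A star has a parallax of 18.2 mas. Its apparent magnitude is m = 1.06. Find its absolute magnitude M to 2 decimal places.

p = 18.2 mas = 0.0182″ → d = 1/p = 54.95 pc
5 log₁₀(d/10 pc) = 5 log₁₀(54.95) − 5 = 3.700
M = m − 5 log₁₀(d/10) = 1.06 − 3.700 = -2.640

M ≈ -2.64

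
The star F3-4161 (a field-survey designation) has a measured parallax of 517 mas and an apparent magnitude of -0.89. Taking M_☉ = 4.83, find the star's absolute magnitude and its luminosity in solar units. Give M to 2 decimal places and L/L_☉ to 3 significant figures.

M ≈ 2.68; L/L_☉ ≈ 7.26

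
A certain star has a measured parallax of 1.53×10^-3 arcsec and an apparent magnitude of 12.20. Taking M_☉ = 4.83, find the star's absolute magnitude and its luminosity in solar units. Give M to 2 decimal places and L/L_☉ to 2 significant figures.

M ≈ 3.12; L/L_☉ ≈ 4.8

d = 1/p = 1/1.53×10^-3″ = 653.6 pc
M = m − 5 log₁₀ d + 5 = 12.20 − 5·2.8153 + 5 = 3.123
M − M_☉ = 3.123 − 4.83 = -1.707
L/L_☉ = 10^(−0.4 × -1.707) = 4.815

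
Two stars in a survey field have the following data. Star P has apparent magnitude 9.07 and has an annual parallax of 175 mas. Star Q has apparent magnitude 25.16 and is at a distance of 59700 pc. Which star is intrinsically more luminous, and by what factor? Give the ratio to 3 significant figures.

Star Q is more luminous, by a factor of 40.0.

Star P: p = 175 mas = 0.175″ → d = 1/p = 5.714 pc
Star P: M = m − 5 log₁₀ d + 5 = 9.07 − 5·0.7570 + 5 = 10.285
Star Q: M = m − 5 log₁₀ d + 5 = 25.16 − 5·4.7760 + 5 = 6.280
ΔM = M_P − M_Q = 10.285 − (6.280) = 4.005; smaller M is more luminous → Star Q.
L ratio = 10^(0.4 |ΔM|) = 10^1.602 = 40.00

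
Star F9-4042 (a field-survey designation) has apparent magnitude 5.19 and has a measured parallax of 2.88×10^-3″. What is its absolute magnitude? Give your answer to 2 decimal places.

d = 1/p = 1/2.88×10^-3″ = 347.2 pc
5 log₁₀(d/10 pc) = 5 log₁₀(347.2) − 5 = 7.703
M = m − 5 log₁₀(d/10) = 5.19 − 7.703 = -2.513

M ≈ -2.51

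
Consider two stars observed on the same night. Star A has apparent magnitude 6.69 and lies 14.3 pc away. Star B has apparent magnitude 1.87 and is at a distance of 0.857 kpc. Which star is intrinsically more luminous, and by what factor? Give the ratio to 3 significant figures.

Star A: M = m − 5 log₁₀ d + 5 = 6.69 − 5·1.1553 + 5 = 5.913
Star B: d = 0.857 kpc = 857.0 pc
Star B: M = m − 5 log₁₀ d + 5 = 1.87 − 5·2.9330 + 5 = -7.795
ΔM = M_A − M_B = 5.913 − (-7.795) = 13.708; smaller M is more luminous → Star B.
L ratio = 10^(0.4 |ΔM|) = 10^5.483 = 304300

Star B is more luminous, by a factor of 304000.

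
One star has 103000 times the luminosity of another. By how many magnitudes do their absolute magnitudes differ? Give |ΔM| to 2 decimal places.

Pogson: ΔM = −2.5 log₁₀(ratio) = −2.5 log₁₀(103000) = −2.5 × 5.0128 = -12.532

|ΔM| ≈ 12.53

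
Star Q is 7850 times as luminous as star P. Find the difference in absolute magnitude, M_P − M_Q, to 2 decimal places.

Pogson: ΔM = −2.5 log₁₀(ratio) = −2.5 log₁₀(7850) = −2.5 × 3.8949 = -9.737
Star Q is brighter so has the smaller magnitude: M_P − M_Q is positive.

M_P − M_Q ≈ 9.74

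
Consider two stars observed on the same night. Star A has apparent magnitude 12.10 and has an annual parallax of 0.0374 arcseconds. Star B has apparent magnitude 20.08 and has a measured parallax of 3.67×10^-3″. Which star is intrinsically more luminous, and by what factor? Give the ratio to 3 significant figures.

Star A: d = 1/p = 1/0.0374″ = 26.74 pc
Star A: M = m − 5 log₁₀ d + 5 = 12.10 − 5·1.4271 + 5 = 9.964
Star B: d = 1/p = 1/3.67×10^-3″ = 272.5 pc
Star B: M = m − 5 log₁₀ d + 5 = 20.08 − 5·2.4353 + 5 = 12.903
ΔM = M_A − M_B = 9.964 − (12.903) = -2.939; smaller M is more luminous → Star A.
L ratio = 10^(0.4 |ΔM|) = 10^1.176 = 14.98

Star A is more luminous, by a factor of 15.0.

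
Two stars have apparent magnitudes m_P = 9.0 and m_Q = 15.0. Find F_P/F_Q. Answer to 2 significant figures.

F_P/F_Q ≈ 250

Magnitude difference = -6.0
Flux ratio = 10^(−0.4 Δm) = 10^(−0.4 × -6.0) = 10^2.400 = 251.2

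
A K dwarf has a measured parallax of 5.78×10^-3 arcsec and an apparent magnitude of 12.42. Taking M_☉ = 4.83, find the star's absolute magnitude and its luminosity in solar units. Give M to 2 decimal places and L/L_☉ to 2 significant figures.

M ≈ 6.23; L/L_☉ ≈ 0.28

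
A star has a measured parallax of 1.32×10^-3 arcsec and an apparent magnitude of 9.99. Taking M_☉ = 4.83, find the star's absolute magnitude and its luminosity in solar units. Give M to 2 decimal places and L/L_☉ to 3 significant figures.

M ≈ 0.59; L/L_☉ ≈ 49.5

d = 1/p = 1/1.32×10^-3″ = 757.6 pc
M = m − 5 log₁₀ d + 5 = 9.99 − 5·2.8794 + 5 = 0.593
M − M_☉ = 0.593 − 4.83 = -4.237
L/L_☉ = 10^(−0.4 × -4.237) = 49.53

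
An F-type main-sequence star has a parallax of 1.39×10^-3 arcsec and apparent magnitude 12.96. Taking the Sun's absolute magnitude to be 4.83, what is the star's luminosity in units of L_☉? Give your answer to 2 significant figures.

d = 1/p = 1/1.39×10^-3″ = 719.4 pc
M = m − 5 log₁₀ d + 5 = 12.96 − 5·2.8570 + 5 = 3.675
M − M_☉ = 3.675 − 4.83 = -1.155
L/L_☉ = 10^(−0.4 × -1.155) = 2.897

L/L_☉ ≈ 2.9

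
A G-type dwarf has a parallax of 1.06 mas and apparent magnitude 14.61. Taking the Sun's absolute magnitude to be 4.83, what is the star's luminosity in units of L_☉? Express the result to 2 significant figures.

L/L_☉ ≈ 1.1

d = 1/p = 1000/1.06 mas = 943.4 pc
M = m − 5 log₁₀ d + 5 = 14.61 − 5·2.9747 + 5 = 4.737
M − M_☉ = 4.737 − 4.83 = -0.093
L/L_☉ = 10^(−0.4 × -0.093) = 1.090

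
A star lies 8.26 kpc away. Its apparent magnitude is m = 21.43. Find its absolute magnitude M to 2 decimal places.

M ≈ 6.85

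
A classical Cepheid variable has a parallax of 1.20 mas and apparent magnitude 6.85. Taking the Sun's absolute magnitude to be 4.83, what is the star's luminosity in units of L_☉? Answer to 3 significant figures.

d = 1/p = 1000/1.20 mas = 833.3 pc
M = m − 5 log₁₀ d + 5 = 6.85 − 5·2.9208 + 5 = -2.754
M − M_☉ = -2.754 − 4.83 = -7.584
L/L_☉ = 10^(−0.4 × -7.584) = 1081

L/L_☉ ≈ 1080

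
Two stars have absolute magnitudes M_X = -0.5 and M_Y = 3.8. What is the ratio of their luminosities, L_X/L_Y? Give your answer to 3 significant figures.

L_X/L_Y ≈ 52.5

ΔM = M_X − M_Y = -4.3
L_X/L_Y = 10^(−0.4 ΔM) = 10^1.720 = 52.48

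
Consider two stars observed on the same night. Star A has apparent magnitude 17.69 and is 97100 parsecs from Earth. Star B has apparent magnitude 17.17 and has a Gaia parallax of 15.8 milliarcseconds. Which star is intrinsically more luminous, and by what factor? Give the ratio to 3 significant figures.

Star A is more luminous, by a factor of 1.46×10^6.

Star A: M = m − 5 log₁₀ d + 5 = 17.69 − 5·4.9872 + 5 = -2.246
Star B: p = 15.8 mas = 0.0158″ → d = 1/p = 63.29 pc
Star B: M = m − 5 log₁₀ d + 5 = 17.17 − 5·1.8013 + 5 = 13.163
ΔM = M_A − M_B = -2.246 − (13.163) = -15.409; smaller M is more luminous → Star A.
L ratio = 10^(0.4 |ΔM|) = 10^6.164 = 1.458×10^6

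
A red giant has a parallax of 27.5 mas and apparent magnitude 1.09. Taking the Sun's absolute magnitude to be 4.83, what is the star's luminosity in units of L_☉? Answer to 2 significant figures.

L/L_☉ ≈ 410

d = 1/p = 1000/27.5 mas = 36.36 pc
M = m − 5 log₁₀ d + 5 = 1.09 − 5·1.5607 + 5 = -1.713
M − M_☉ = -1.713 − 4.83 = -6.543
L/L_☉ = 10^(−0.4 × -6.543) = 414.3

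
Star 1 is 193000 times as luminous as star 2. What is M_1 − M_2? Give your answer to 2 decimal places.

M_1 − M_2 ≈ -13.21

Pogson: ΔM = −2.5 log₁₀(ratio) = −2.5 log₁₀(193000) = −2.5 × 5.2856 = -13.214
Star 1 is brighter, so it has the smaller magnitude: the difference is negative.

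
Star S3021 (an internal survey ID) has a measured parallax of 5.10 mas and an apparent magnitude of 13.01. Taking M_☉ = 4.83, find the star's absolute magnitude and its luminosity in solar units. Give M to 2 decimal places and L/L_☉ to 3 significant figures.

d = 1/p = 1000/5.10 mas = 196.1 pc
M = m − 5 log₁₀ d + 5 = 13.01 − 5·2.2924 + 5 = 6.548
M − M_☉ = 6.548 − 4.83 = 1.718
L/L_☉ = 10^(−0.4 × 1.718) = 0.2055

M ≈ 6.55; L/L_☉ ≈ 0.206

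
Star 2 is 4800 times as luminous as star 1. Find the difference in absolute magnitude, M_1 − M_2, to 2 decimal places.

M_1 − M_2 ≈ 9.20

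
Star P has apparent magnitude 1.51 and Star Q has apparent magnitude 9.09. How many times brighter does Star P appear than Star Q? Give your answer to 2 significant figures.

1100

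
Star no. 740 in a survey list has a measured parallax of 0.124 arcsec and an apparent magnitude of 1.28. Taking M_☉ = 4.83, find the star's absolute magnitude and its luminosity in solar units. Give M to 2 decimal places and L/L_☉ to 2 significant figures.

d = 1/p = 1/0.124″ = 8.065 pc
M = m − 5 log₁₀ d + 5 = 1.28 − 5·0.9066 + 5 = 1.747
M − M_☉ = 1.747 − 4.83 = -3.083
L/L_☉ = 10^(−0.4 × -3.083) = 17.11

M ≈ 1.75; L/L_☉ ≈ 17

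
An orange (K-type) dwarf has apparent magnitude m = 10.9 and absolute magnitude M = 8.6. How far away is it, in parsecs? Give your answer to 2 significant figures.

μ = m − M = 2.300
m − M = 5 log₁₀ d − 5
log₁₀ d = (m − M)/5 + 1 = 1.4600
d = 10^1.4600 = 28.84 pc

d ≈ 29 pc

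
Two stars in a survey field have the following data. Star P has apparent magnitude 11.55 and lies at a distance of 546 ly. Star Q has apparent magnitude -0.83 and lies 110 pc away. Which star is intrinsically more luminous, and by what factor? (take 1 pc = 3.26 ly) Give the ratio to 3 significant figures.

Star P: d = 546 ly / 3.26 = 167.5 pc
Star P: M = m − 5 log₁₀ d + 5 = 11.55 − 5·2.2240 + 5 = 5.430
Star Q: M = m − 5 log₁₀ d + 5 = -0.83 − 5·2.0414 + 5 = -6.037
ΔM = M_P − M_Q = 5.430 − (-6.037) = 11.467; smaller M is more luminous → Star Q.
L ratio = 10^(0.4 |ΔM|) = 10^4.587 = 38620

Star Q is more luminous, by a factor of 38600.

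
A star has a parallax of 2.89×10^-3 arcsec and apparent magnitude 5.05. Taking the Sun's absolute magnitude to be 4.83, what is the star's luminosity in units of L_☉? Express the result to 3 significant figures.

d = 1/p = 1/2.89×10^-3″ = 346.0 pc
M = m − 5 log₁₀ d + 5 = 5.05 − 5·2.5391 + 5 = -2.646
M − M_☉ = -2.646 − 4.83 = -7.476
L/L_☉ = 10^(−0.4 × -7.476) = 977.7

L/L_☉ ≈ 978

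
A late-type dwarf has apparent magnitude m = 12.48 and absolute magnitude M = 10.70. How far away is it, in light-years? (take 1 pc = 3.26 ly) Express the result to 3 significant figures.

d ≈ 74.0 ly

Distance modulus: m − M = 12.48 − (10.70) = 1.780
m − M = 5 log₁₀ d − 5
log₁₀ d = (m − M)/5 + 1 = 1.3560
d = 10^1.3560 = 22.70 pc
= 74.00 ly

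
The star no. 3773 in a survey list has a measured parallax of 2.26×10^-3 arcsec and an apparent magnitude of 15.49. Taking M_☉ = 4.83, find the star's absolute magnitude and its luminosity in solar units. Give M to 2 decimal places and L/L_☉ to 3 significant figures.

d = 1/p = 1/2.26×10^-3″ = 442.5 pc
M = m − 5 log₁₀ d + 5 = 15.49 − 5·2.6459 + 5 = 7.261
M − M_☉ = 7.261 − 4.83 = 2.431
L/L_☉ = 10^(−0.4 × 2.431) = 0.1066

M ≈ 7.26; L/L_☉ ≈ 0.107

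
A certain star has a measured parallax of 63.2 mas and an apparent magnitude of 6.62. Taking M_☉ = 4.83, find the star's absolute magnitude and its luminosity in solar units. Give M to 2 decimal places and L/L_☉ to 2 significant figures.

M ≈ 5.62; L/L_☉ ≈ 0.48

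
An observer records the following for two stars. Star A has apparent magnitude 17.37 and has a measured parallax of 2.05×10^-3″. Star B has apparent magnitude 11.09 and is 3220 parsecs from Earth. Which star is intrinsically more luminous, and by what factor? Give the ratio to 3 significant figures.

Star B is more luminous, by a factor of 14200.

Star A: d = 1/p = 1/2.05×10^-3″ = 487.8 pc
Star A: M = m − 5 log₁₀ d + 5 = 17.37 − 5·2.6882 + 5 = 8.929
Star B: M = m − 5 log₁₀ d + 5 = 11.09 − 5·3.5079 + 5 = -1.449
ΔM = M_A − M_B = 8.929 − (-1.449) = 10.378; smaller M is more luminous → Star B.
L ratio = 10^(0.4 |ΔM|) = 10^4.151 = 14170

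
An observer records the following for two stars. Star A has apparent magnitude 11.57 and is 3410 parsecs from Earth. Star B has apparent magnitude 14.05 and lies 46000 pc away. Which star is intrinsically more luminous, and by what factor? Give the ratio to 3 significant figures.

Star B is more luminous, by a factor of 18.5.

Star A: M = m − 5 log₁₀ d + 5 = 11.57 − 5·3.5328 + 5 = -1.094
Star B: M = m − 5 log₁₀ d + 5 = 14.05 − 5·4.6628 + 5 = -4.264
ΔM = M_A − M_B = -1.094 − (-4.264) = 3.170; smaller M is more luminous → Star B.
L ratio = 10^(0.4 |ΔM|) = 10^1.268 = 18.54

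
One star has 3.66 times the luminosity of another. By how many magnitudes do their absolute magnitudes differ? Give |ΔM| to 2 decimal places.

|ΔM| ≈ 1.41

Pogson: ΔM = −2.5 log₁₀(ratio) = −2.5 log₁₀(3.66) = −2.5 × 0.5635 = -1.409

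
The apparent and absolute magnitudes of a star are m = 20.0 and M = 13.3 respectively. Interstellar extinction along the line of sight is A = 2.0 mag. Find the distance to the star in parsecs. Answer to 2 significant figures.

d ≈ 87 pc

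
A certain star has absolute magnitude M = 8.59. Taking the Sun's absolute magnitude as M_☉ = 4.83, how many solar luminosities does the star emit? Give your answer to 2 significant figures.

L/L_☉ ≈ 0.031

M − M_☉ = 8.59 − 4.83 = 3.760
L/L_☉ = 10^(−0.4 (M − M_☉)) = 10^-1.504 = 0.03133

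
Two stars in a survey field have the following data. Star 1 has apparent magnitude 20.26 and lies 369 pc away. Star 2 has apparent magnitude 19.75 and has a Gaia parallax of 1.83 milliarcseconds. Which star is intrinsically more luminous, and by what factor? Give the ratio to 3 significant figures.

Star 1: M = m − 5 log₁₀ d + 5 = 20.26 − 5·2.5670 + 5 = 12.425
Star 2: p = 1.83 mas = 1.83×10^-3″ → d = 1/p = 546.4 pc
Star 2: M = m − 5 log₁₀ d + 5 = 19.75 − 5·2.7375 + 5 = 11.062
ΔM = M_1 − M_2 = 12.425 − (11.062) = 1.363; smaller M is more luminous → Star 2.
L ratio = 10^(0.4 |ΔM|) = 10^0.545 = 3.508

Star 2 is more luminous, by a factor of 3.51.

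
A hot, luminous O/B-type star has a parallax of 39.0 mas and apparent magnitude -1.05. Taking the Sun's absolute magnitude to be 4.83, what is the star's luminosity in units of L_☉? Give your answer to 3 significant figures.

L/L_☉ ≈ 1480

d = 1/p = 1000/39.0 mas = 25.64 pc
M = m − 5 log₁₀ d + 5 = -1.05 − 5·1.4089 + 5 = -3.095
M − M_☉ = -3.095 − 4.83 = -7.925
L/L_☉ = 10^(−0.4 × -7.925) = 1479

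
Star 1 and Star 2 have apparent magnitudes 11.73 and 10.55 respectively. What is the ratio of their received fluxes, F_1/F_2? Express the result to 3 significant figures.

Magnitude difference = 1.18
Flux ratio = 10^(−0.4 Δm) = 10^(−0.4 × 1.18) = 10^-0.472 = 0.3373

F_1/F_2 ≈ 0.337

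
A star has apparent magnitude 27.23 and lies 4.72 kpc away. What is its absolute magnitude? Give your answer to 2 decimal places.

M ≈ 13.86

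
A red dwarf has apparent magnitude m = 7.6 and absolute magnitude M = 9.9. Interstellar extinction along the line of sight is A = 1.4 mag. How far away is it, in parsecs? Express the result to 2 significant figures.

m − M = 5 log₁₀(d/10 pc) + A  ⇒  7.6 − (9.9) − 1.4 = 5 log₁₀(d/10)
-3.700 = 5 log₁₀(d/10)
log₁₀ d = (m − M − A)/5 + 1 = 0.2600
d = 10^0.2600 = 1.820 pc

d ≈ 1.8 pc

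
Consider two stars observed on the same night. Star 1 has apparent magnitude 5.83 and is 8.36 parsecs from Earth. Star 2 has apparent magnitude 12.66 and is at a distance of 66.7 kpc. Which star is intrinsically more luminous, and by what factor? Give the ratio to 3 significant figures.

Star 1: M = m − 5 log₁₀ d + 5 = 5.83 − 5·0.9222 + 5 = 6.219
Star 2: d = 66.7 kpc = 66700 pc
Star 2: M = m − 5 log₁₀ d + 5 = 12.66 − 5·4.8241 + 5 = -6.461
ΔM = M_1 − M_2 = 6.219 − (-6.461) = 12.680; smaller M is more luminous → Star 2.
L ratio = 10^(0.4 |ΔM|) = 10^5.072 = 118000

Star 2 is more luminous, by a factor of 118000.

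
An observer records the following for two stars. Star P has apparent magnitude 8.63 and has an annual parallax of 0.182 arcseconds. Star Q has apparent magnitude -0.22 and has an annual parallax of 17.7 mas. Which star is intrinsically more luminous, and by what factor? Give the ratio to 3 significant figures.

Star Q is more luminous, by a factor of 367000.

Star P: d = 1/p = 1/0.182″ = 5.495 pc
Star P: M = m − 5 log₁₀ d + 5 = 8.63 − 5·0.7399 + 5 = 9.930
Star Q: p = 17.7 mas = 0.0177″ → d = 1/p = 56.50 pc
Star Q: M = m − 5 log₁₀ d + 5 = -0.22 − 5·1.7520 + 5 = -3.980
ΔM = M_P − M_Q = 9.930 − (-3.980) = 13.910; smaller M is more luminous → Star Q.
L ratio = 10^(0.4 |ΔM|) = 10^5.564 = 366600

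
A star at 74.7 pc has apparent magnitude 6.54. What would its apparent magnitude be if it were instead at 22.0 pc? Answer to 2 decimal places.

m ≈ 3.89

Flux ∝ 1/d², so Δm = 5 log₁₀(d₂/d₁) = 5 log₁₀(22.0/74.7) = -2.654
m₂ = m₁ + Δm = 6.54 + (-2.654) = 3.886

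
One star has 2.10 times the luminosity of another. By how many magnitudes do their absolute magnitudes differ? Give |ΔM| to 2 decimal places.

|ΔM| ≈ 0.81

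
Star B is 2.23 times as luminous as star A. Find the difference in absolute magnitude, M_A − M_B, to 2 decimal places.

M_A − M_B ≈ 0.87

Pogson: ΔM = −2.5 log₁₀(ratio) = −2.5 log₁₀(2.23) = −2.5 × 0.3483 = -0.871
Star B is brighter so has the smaller magnitude: M_A − M_B is positive.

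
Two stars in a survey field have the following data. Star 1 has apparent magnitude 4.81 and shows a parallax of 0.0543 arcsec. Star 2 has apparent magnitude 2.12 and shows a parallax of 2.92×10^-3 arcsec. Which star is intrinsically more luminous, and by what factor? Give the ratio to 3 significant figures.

Star 2 is more luminous, by a factor of 4120.

Star 1: d = 1/p = 1/0.0543″ = 18.42 pc
Star 1: M = m − 5 log₁₀ d + 5 = 4.81 − 5·1.2652 + 5 = 3.484
Star 2: d = 1/p = 1/2.92×10^-3″ = 342.5 pc
Star 2: M = m − 5 log₁₀ d + 5 = 2.12 − 5·2.5346 + 5 = -5.553
ΔM = M_1 − M_2 = 3.484 − (-5.553) = 9.037; smaller M is more luminous → Star 2.
L ratio = 10^(0.4 |ΔM|) = 10^3.615 = 4119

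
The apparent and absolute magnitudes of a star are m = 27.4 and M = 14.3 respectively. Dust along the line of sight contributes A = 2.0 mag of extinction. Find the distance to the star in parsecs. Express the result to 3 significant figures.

d ≈ 1660 pc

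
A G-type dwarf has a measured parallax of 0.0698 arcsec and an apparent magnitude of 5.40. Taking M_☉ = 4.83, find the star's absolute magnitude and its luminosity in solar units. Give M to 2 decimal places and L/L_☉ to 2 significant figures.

d = 1/p = 1/0.0698″ = 14.33 pc
M = m − 5 log₁₀ d + 5 = 5.40 − 5·1.1561 + 5 = 4.619
M − M_☉ = 4.619 − 4.83 = -0.211
L/L_☉ = 10^(−0.4 × -0.211) = 1.214

M ≈ 4.62; L/L_☉ ≈ 1.2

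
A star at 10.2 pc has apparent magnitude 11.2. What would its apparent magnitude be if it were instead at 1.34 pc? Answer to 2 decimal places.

m ≈ 6.79

Flux ∝ 1/d², so Δm = 5 log₁₀(d₂/d₁) = 5 log₁₀(1.34/10.2) = -4.407
m₂ = m₁ + Δm = 11.2 + (-4.407) = 6.793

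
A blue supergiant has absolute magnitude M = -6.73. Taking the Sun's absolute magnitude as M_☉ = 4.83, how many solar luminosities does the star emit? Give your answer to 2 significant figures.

L/L_☉ ≈ 42000

M − M_☉ = -6.73 − 4.83 = -11.560
L/L_☉ = 10^(−0.4 (M − M_☉)) = 10^4.624 = 42070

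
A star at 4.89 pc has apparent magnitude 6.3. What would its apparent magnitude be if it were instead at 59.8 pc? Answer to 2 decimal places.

m ≈ 11.74

Flux ∝ 1/d², so Δm = 5 log₁₀(d₂/d₁) = 5 log₁₀(59.8/4.89) = 5.437
m₂ = m₁ + Δm = 6.3 + (5.437) = 11.737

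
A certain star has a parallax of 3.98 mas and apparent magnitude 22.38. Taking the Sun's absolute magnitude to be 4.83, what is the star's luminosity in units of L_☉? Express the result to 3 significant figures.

d = 1/p = 1000/3.98 mas = 251.3 pc
M = m − 5 log₁₀ d + 5 = 22.38 − 5·2.4001 + 5 = 15.379
M − M_☉ = 15.379 − 4.83 = 10.549
L/L_☉ = 10^(−0.4 × 10.549) = 6.029×10^-5

L/L_☉ ≈ 6.03×10^-5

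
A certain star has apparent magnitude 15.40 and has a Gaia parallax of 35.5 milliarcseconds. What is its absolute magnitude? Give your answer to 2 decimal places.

M ≈ 13.15

p = 35.5 mas = 0.0355″ → d = 1/p = 28.17 pc
5 log₁₀(d/10 pc) = 5 log₁₀(28.17) − 5 = 2.249
M = m − 5 log₁₀(d/10) = 15.40 − 2.249 = 13.151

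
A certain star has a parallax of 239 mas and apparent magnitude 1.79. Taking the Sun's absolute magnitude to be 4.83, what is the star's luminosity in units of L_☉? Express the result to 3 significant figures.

d = 1/p = 1000/239 mas = 4.184 pc
M = m − 5 log₁₀ d + 5 = 1.79 − 5·0.6216 + 5 = 3.682
M − M_☉ = 3.682 − 4.83 = -1.148
L/L_☉ = 10^(−0.4 × -1.148) = 2.879

L/L_☉ ≈ 2.88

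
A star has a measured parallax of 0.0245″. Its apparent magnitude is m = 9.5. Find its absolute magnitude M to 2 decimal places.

d = 1/p = 1/0.0245″ = 40.82 pc
5 log₁₀(d/10 pc) = 5 log₁₀(40.82) − 5 = 3.054
M = m − 5 log₁₀(d/10) = 9.5 − 3.054 = 6.446

M ≈ 6.45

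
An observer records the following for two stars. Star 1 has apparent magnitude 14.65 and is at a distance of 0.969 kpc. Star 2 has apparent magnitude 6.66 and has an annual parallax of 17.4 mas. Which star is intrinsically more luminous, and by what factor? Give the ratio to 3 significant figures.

Star 2 is more luminous, by a factor of 5.52.

Star 1: d = 0.969 kpc = 969.0 pc
Star 1: M = m − 5 log₁₀ d + 5 = 14.65 − 5·2.9863 + 5 = 4.718
Star 2: p = 17.4 mas = 0.0174″ → d = 1/p = 57.47 pc
Star 2: M = m − 5 log₁₀ d + 5 = 6.66 − 5·1.7595 + 5 = 2.863
ΔM = M_1 − M_2 = 4.718 − (2.863) = 1.856; smaller M is more luminous → Star 2.
L ratio = 10^(0.4 |ΔM|) = 10^0.742 = 5.524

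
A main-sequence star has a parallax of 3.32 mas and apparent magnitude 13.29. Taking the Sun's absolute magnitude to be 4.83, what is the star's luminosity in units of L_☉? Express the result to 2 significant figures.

d = 1/p = 1000/3.32 mas = 301.2 pc
M = m − 5 log₁₀ d + 5 = 13.29 − 5·2.4789 + 5 = 5.896
M − M_☉ = 5.896 − 4.83 = 1.066
L/L_☉ = 10^(−0.4 × 1.066) = 0.3747

L/L_☉ ≈ 0.37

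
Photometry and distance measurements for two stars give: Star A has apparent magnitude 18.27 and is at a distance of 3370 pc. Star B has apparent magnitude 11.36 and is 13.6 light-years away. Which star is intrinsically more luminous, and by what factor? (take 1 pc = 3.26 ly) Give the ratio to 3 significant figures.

Star A: M = m − 5 log₁₀ d + 5 = 18.27 − 5·3.5276 + 5 = 5.632
Star B: d = 13.6 ly / 3.26 = 4.172 pc
Star B: M = m − 5 log₁₀ d + 5 = 11.36 − 5·0.6203 + 5 = 13.258
ΔM = M_A − M_B = 5.632 − (13.258) = -7.627; smaller M is more luminous → Star A.
L ratio = 10^(0.4 |ΔM|) = 10^3.051 = 1124

Star A is more luminous, by a factor of 1120.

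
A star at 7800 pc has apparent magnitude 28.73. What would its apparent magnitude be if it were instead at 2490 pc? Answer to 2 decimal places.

m ≈ 26.25

Flux ∝ 1/d², so Δm = 5 log₁₀(d₂/d₁) = 5 log₁₀(2490/7800) = -2.479
m₂ = m₁ + Δm = 28.73 + (-2.479) = 26.251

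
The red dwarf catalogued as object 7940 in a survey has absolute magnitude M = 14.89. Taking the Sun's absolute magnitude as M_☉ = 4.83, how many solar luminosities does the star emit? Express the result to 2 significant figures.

L/L_☉ ≈ 9.5×10^-5

M − M_☉ = 14.89 − 4.83 = 10.060
L/L_☉ = 10^(−0.4 (M − M_☉)) = 10^-4.024 = 9.462×10^-5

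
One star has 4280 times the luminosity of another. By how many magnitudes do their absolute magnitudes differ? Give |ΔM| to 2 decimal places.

Pogson: ΔM = −2.5 log₁₀(ratio) = −2.5 log₁₀(4280) = −2.5 × 3.6314 = -9.079

|ΔM| ≈ 9.08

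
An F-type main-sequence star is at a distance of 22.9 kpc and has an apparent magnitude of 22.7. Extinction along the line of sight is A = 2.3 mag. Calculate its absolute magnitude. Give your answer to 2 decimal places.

M ≈ 3.60

d = 22.9 kpc = 22900 pc
5 log₁₀(d/10 pc) = 5 log₁₀(22900) − 5 = 16.799
M = m − 5 log₁₀(d/10) − A = 22.7 − 16.799 − 2.3 = 3.601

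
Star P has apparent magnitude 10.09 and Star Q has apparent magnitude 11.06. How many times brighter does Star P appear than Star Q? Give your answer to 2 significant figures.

Δm = 10.09 − (11.06) = -0.97
Flux ratio = 10^(−0.4 Δm) = 10^(−0.4 × -0.97) = 10^0.388 = 2.443

2.4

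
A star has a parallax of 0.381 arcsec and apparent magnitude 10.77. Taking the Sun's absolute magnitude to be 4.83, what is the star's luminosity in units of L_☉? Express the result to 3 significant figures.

L/L_☉ ≈ 2.90×10^-4

d = 1/p = 1/0.381″ = 2.625 pc
M = m − 5 log₁₀ d + 5 = 10.77 − 5·0.4191 + 5 = 13.675
M − M_☉ = 13.675 − 4.83 = 8.845
L/L_☉ = 10^(−0.4 × 8.845) = 2.898×10^-4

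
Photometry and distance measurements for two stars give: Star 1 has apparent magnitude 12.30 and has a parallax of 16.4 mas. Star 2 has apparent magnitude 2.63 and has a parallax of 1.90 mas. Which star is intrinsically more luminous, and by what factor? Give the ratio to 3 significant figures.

Star 1: p = 16.4 mas = 0.0164″ → d = 1/p = 60.98 pc
Star 1: M = m − 5 log₁₀ d + 5 = 12.30 − 5·1.7852 + 5 = 8.374
Star 2: p = 1.90 mas = 1.90×10^-3″ → d = 1/p = 526.3 pc
Star 2: M = m − 5 log₁₀ d + 5 = 2.63 − 5·2.7212 + 5 = -5.976
ΔM = M_1 − M_2 = 8.374 − (-5.976) = 14.350; smaller M is more luminous → Star 2.
L ratio = 10^(0.4 |ΔM|) = 10^5.740 = 549800

Star 2 is more luminous, by a factor of 550000.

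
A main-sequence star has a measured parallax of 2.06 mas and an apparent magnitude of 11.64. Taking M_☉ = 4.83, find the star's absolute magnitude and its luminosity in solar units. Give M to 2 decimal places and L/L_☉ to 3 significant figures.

M ≈ 3.21; L/L_☉ ≈ 4.45

d = 1/p = 1000/2.06 mas = 485.4 pc
M = m − 5 log₁₀ d + 5 = 11.64 − 5·2.6861 + 5 = 3.209
M − M_☉ = 3.209 − 4.83 = -1.621
L/L_☉ = 10^(−0.4 × -1.621) = 4.449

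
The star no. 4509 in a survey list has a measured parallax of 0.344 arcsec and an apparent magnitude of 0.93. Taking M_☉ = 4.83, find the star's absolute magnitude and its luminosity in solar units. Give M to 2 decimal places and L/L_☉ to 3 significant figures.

M ≈ 3.61; L/L_☉ ≈ 3.07

d = 1/p = 1/0.344″ = 2.907 pc
M = m − 5 log₁₀ d + 5 = 0.93 − 5·0.4634 + 5 = 3.613
M − M_☉ = 3.613 − 4.83 = -1.217
L/L_☉ = 10^(−0.4 × -1.217) = 3.068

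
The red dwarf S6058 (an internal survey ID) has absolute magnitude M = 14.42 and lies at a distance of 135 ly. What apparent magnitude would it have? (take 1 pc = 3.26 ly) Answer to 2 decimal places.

m ≈ 17.51

d = 135 ly / 3.26 = 41.41 pc
m = M + 5 log₁₀ d − 5 = 14.42 + 5·1.6171 − 5 = 17.506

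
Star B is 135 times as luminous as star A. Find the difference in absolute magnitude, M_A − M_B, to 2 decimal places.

M_A − M_B ≈ 5.33

Pogson: ΔM = −2.5 log₁₀(ratio) = −2.5 log₁₀(135) = −2.5 × 2.1303 = -5.326
Star B is brighter so has the smaller magnitude: M_A − M_B is positive.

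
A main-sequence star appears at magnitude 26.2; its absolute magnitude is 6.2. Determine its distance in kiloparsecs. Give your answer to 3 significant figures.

d ≈ 100 kpc

μ = m − M = 20.000
m − M = 5 log₁₀ d − 5
log₁₀ d = (m − M)/5 + 1 = 5.0000
d = 10^5.0000 = 100000 pc
= 100.0 kpc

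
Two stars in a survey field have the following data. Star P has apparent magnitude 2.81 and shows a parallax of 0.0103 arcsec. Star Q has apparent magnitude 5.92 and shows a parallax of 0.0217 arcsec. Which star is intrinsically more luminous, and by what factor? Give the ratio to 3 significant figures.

Star P is more luminous, by a factor of 77.8.

Star P: d = 1/p = 1/0.0103″ = 97.09 pc
Star P: M = m − 5 log₁₀ d + 5 = 2.81 − 5·1.9872 + 5 = -2.126
Star Q: d = 1/p = 1/0.0217″ = 46.08 pc
Star Q: M = m − 5 log₁₀ d + 5 = 5.92 − 5·1.6635 + 5 = 2.602
ΔM = M_P − M_Q = -2.126 − (2.602) = -4.728; smaller M is more luminous → Star P.
L ratio = 10^(0.4 |ΔM|) = 10^1.891 = 77.85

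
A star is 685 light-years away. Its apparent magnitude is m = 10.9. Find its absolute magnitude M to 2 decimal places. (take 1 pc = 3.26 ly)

d = 685 ly / 3.26 = 210.1 pc
5 log₁₀(d/10 pc) = 5 log₁₀(210.1) − 5 = 6.612
M = m − 5 log₁₀(d/10) = 10.9 − 6.612 = 4.288

M ≈ 4.29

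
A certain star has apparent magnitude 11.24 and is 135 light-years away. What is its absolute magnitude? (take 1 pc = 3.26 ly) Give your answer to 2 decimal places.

M ≈ 8.15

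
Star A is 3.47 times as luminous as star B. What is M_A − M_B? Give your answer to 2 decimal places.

M_A − M_B ≈ -1.35

Pogson: ΔM = −2.5 log₁₀(ratio) = −2.5 log₁₀(3.47) = −2.5 × 0.5403 = -1.351
Star A is brighter, so it has the smaller magnitude: the difference is negative.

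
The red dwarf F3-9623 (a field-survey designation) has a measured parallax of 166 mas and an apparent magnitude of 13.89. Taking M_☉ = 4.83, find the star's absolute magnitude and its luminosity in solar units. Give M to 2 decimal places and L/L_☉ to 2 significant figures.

d = 1/p = 1000/166 mas = 6.024 pc
M = m − 5 log₁₀ d + 5 = 13.89 − 5·0.7799 + 5 = 14.991
M − M_☉ = 14.991 − 4.83 = 10.161
L/L_☉ = 10^(−0.4 × 10.161) = 8.625×10^-5

M ≈ 14.99; L/L_☉ ≈ 8.6×10^-5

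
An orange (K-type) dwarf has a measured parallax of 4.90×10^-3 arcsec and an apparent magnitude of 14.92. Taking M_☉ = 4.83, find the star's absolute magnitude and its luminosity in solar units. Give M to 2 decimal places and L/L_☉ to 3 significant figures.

M ≈ 8.37; L/L_☉ ≈ 0.0383

d = 1/p = 1/4.90×10^-3″ = 204.1 pc
M = m − 5 log₁₀ d + 5 = 14.92 − 5·2.3098 + 5 = 8.371
M − M_☉ = 8.371 − 4.83 = 3.541
L/L_☉ = 10^(−0.4 × 3.541) = 0.03834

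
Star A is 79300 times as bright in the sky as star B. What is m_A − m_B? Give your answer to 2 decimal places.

m_A − m_B ≈ -12.25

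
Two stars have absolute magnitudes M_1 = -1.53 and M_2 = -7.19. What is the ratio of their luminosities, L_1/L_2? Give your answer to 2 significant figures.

ΔM = M_1 − M_2 = 5.66
L_1/L_2 = 10^(−0.4 ΔM) = 10^-2.264 = 5.445×10^-3

L_1/L_2 ≈ 5.4×10^-3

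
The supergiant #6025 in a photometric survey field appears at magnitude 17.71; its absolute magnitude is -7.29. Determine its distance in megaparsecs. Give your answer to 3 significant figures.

d ≈ 1.00 Mpc

μ = m − M = 25.000
m − M = 5 log₁₀ d − 5
log₁₀ d = (m − M)/5 + 1 = 6.0000
d = 10^6.0000 = 1.000×10^6 pc
= 1.000 Mpc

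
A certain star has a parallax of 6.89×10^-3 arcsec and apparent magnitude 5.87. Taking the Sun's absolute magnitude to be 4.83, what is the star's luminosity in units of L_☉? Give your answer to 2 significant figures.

L/L_☉ ≈ 81

d = 1/p = 1/6.89×10^-3″ = 145.1 pc
M = m − 5 log₁₀ d + 5 = 5.87 − 5·2.1618 + 5 = 0.061
M − M_☉ = 0.061 − 4.83 = -4.769
L/L_☉ = 10^(−0.4 × -4.769) = 80.83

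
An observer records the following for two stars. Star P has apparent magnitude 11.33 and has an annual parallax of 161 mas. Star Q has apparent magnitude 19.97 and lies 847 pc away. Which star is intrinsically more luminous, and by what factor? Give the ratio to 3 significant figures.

Star Q is more luminous, by a factor of 6.51.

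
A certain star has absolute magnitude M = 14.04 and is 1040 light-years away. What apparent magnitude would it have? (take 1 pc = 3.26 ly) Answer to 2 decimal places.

m ≈ 21.56

d = 1040 ly / 3.26 = 319.0 pc
m = M + 5 log₁₀ d − 5 = 14.04 + 5·2.5038 − 5 = 21.559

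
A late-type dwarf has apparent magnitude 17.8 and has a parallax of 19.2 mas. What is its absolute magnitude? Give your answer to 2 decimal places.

M ≈ 14.22

p = 19.2 mas = 0.0192″ → d = 1/p = 52.08 pc
5 log₁₀(d/10 pc) = 5 log₁₀(52.08) − 5 = 3.583
M = m − 5 log₁₀(d/10) = 17.8 − 3.583 = 14.217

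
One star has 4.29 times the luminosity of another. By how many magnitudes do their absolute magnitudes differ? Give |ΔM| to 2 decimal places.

Pogson: ΔM = −2.5 log₁₀(ratio) = −2.5 log₁₀(4.29) = −2.5 × 0.6325 = -1.581

|ΔM| ≈ 1.58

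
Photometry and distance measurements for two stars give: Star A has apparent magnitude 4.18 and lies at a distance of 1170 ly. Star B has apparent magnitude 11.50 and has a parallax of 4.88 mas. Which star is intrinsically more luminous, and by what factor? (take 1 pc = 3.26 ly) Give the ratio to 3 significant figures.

Star A is more luminous, by a factor of 2600.

Star A: d = 1170 ly / 3.26 = 358.9 pc
Star A: M = m − 5 log₁₀ d + 5 = 4.18 − 5·2.5550 + 5 = -3.595
Star B: p = 4.88 mas = 4.88×10^-3″ → d = 1/p = 204.9 pc
Star B: M = m − 5 log₁₀ d + 5 = 11.50 − 5·2.3116 + 5 = 4.942
ΔM = M_A − M_B = -3.595 − (4.942) = -8.537; smaller M is more luminous → Star A.
L ratio = 10^(0.4 |ΔM|) = 10^3.415 = 2599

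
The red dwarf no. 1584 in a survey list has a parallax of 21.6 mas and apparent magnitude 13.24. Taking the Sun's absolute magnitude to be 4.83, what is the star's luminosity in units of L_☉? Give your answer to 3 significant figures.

L/L_☉ ≈ 9.27×10^-3

d = 1/p = 1000/21.6 mas = 46.30 pc
M = m − 5 log₁₀ d + 5 = 13.24 − 5·1.6655 + 5 = 9.912
M − M_☉ = 9.912 − 4.83 = 5.082
L/L_☉ = 10^(−0.4 × 5.082) = 9.270×10^-3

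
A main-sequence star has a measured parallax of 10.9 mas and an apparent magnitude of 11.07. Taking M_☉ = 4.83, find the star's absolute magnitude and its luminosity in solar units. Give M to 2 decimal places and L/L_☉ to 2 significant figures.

M ≈ 6.26; L/L_☉ ≈ 0.27

d = 1/p = 1000/10.9 mas = 91.74 pc
M = m − 5 log₁₀ d + 5 = 11.07 − 5·1.9626 + 5 = 6.257
M − M_☉ = 6.257 − 4.83 = 1.427
L/L_☉ = 10^(−0.4 × 1.427) = 0.2686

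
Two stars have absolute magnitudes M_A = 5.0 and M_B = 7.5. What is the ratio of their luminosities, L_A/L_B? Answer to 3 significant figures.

ΔM = M_A − M_B = -2.5
L_A/L_B = 10^(−0.4 ΔM) = 10^1.000 = 10.00

L_A/L_B ≈ 10.0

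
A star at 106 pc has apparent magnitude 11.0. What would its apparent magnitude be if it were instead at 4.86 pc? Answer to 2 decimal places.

Flux ∝ 1/d², so Δm = 5 log₁₀(d₂/d₁) = 5 log₁₀(4.86/106) = -6.693
m₂ = m₁ + Δm = 11.0 + (-6.693) = 4.307

m ≈ 4.31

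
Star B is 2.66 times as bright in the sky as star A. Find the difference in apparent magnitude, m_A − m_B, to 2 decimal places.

Pogson: Δm = −2.5 log₁₀(ratio) = −2.5 log₁₀(2.66) = −2.5 × 0.4249 = -1.062
Star B is brighter so has the smaller magnitude: m_A − m_B is positive.

m_A − m_B ≈ 1.06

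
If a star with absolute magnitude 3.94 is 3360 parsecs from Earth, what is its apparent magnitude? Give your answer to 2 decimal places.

m = M + 5 log₁₀ d − 5 = 3.94 + 5·3.5263 − 5 = 16.572

m ≈ 16.57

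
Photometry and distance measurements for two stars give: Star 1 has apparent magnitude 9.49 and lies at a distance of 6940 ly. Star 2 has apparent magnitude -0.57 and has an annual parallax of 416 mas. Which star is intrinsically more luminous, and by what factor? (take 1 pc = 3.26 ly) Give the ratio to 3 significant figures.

Star 1 is more luminous, by a factor of 74.2.

Star 1: d = 6940 ly / 3.26 = 2129 pc
Star 1: M = m − 5 log₁₀ d + 5 = 9.49 − 5·3.3281 + 5 = -2.151
Star 2: p = 416 mas = 0.416″ → d = 1/p = 2.404 pc
Star 2: M = m − 5 log₁₀ d + 5 = -0.57 − 5·0.3809 + 5 = 2.525
ΔM = M_1 − M_2 = -2.151 − (2.525) = -4.676; smaller M is more luminous → Star 1.
L ratio = 10^(0.4 |ΔM|) = 10^1.870 = 74.21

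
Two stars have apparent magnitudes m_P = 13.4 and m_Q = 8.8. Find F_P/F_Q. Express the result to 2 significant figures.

F_P/F_Q ≈ 0.014

Magnitude difference = 4.6
Flux ratio = 10^(−0.4 Δm) = 10^(−0.4 × 4.6) = 10^-1.840 = 0.01445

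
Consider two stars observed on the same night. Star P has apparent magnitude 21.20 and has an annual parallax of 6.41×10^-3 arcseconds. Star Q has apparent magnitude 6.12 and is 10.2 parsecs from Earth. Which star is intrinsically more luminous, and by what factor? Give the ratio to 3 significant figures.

Star Q is more luminous, by a factor of 4600.

Star P: d = 1/p = 1/6.41×10^-3″ = 156.0 pc
Star P: M = m − 5 log₁₀ d + 5 = 21.20 − 5·2.1931 + 5 = 15.234
Star Q: M = m − 5 log₁₀ d + 5 = 6.12 − 5·1.0086 + 5 = 6.077
ΔM = M_P − M_Q = 15.234 − (6.077) = 9.157; smaller M is more luminous → Star Q.
L ratio = 10^(0.4 |ΔM|) = 10^3.663 = 4602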